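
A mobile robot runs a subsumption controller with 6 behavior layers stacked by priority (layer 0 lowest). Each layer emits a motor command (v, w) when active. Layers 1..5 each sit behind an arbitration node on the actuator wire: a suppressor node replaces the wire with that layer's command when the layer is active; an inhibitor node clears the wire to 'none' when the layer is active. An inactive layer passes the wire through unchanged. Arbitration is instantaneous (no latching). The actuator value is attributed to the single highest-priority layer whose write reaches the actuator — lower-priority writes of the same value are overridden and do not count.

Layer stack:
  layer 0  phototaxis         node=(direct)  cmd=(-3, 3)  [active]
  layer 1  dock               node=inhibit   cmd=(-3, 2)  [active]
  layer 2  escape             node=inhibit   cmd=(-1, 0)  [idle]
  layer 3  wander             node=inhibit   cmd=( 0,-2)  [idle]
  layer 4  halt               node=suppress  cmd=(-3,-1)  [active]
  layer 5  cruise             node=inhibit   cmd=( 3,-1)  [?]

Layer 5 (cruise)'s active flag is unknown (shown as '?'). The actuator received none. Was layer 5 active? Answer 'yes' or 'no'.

yes

If layer 5 is active=yes:
  actuator would be none
If layer 5 is active=no:
  actuator would be (-3, -1)
Observed none, so layer 5 was active.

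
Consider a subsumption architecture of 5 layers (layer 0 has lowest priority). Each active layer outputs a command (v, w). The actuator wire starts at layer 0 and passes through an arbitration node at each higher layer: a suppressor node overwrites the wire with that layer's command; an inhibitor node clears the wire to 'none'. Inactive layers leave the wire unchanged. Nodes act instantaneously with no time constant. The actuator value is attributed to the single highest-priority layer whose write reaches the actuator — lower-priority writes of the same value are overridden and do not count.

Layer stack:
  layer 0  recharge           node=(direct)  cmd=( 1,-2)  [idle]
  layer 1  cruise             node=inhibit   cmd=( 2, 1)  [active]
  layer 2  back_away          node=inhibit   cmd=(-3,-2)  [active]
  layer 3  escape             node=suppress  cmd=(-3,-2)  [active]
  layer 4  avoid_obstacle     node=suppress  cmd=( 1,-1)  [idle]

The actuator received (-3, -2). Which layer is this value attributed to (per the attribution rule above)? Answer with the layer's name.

escape

[0] recharge off; wire := none
[1] cruise on (inhibit); wire := none
[2] back_away on (inhibit); wire := none
[3] escape on (suppress); wire := (-3, -2)
[4] avoid_obstacle off; pass (-3, -2)
output (-3, -2)
last writer: layer 3 = escape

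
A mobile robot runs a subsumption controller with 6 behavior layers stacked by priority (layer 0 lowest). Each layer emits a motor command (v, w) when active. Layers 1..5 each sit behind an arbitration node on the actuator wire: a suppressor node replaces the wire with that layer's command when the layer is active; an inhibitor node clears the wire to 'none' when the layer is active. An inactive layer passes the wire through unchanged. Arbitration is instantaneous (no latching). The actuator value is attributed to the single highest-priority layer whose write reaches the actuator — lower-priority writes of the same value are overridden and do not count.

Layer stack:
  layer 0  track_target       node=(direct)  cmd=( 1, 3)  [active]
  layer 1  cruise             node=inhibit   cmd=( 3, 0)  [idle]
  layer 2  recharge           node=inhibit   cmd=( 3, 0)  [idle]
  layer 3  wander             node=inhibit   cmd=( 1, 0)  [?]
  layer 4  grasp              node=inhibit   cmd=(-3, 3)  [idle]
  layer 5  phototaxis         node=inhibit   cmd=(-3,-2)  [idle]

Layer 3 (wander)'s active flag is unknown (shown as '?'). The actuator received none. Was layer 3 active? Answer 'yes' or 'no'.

If layer 3 is active=yes:
  actuator would be none
If layer 3 is active=no:
  actuator would be (1, 3)
Observed none, so layer 3 was active.

yes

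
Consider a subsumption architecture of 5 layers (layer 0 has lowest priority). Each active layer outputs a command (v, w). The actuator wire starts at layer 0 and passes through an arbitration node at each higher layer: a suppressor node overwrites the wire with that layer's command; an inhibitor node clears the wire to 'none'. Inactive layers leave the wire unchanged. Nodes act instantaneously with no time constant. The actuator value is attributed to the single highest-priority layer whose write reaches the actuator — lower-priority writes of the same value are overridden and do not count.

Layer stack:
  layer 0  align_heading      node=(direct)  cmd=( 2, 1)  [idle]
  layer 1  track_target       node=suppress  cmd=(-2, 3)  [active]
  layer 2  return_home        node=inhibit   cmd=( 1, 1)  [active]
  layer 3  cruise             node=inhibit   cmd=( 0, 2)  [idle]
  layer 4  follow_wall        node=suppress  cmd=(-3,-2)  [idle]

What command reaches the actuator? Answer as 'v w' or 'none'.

none

[0] align_heading off; wire := none
[1] track_target on (suppress); wire := (-2, 3)
[2] return_home on (inhibit); wire := none
[3] cruise off; pass none
[4] follow_wall off; pass none
output none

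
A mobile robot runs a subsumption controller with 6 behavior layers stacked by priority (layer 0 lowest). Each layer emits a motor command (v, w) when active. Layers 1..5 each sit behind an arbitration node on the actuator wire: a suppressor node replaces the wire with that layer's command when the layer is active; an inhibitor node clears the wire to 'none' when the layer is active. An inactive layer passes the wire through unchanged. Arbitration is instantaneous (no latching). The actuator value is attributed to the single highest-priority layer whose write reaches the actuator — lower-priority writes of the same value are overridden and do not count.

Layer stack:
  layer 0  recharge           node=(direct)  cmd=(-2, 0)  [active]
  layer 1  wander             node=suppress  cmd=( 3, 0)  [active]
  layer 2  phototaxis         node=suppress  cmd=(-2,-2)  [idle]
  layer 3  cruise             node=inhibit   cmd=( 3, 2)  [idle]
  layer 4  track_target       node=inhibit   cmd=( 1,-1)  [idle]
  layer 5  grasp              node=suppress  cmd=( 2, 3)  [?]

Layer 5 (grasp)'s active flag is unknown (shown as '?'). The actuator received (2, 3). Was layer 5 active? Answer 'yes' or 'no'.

yes

If layer 5 is active=yes:
  actuator would be (2, 3)
If layer 5 is active=no:
  actuator would be (3, 0)
Observed (2, 3), so layer 5 was active.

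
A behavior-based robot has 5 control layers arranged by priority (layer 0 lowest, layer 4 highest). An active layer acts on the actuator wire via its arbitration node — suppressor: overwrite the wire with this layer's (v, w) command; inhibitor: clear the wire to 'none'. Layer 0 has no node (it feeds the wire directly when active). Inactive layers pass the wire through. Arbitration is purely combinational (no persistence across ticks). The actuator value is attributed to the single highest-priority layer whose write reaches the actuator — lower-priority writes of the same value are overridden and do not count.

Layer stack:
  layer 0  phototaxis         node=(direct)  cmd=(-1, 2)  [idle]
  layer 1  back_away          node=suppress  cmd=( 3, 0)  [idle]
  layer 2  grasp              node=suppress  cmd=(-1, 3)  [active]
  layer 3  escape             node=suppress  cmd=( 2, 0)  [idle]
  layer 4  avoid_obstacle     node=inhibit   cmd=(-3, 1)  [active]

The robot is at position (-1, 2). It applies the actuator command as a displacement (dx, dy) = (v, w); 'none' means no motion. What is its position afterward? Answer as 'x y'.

-1 2

layer 0 (phototaxis) idle — none
layer 1 (back_away) idle — unchanged: none
layer 2 (grasp) active — suppresses: (-1, 3)
layer 3 (escape) idle — unchanged: (-1, 3)
layer 4 (avoid_obstacle) active — inhibits: none
→ actuator none
position: (-1, 2) + none = (-1, 2)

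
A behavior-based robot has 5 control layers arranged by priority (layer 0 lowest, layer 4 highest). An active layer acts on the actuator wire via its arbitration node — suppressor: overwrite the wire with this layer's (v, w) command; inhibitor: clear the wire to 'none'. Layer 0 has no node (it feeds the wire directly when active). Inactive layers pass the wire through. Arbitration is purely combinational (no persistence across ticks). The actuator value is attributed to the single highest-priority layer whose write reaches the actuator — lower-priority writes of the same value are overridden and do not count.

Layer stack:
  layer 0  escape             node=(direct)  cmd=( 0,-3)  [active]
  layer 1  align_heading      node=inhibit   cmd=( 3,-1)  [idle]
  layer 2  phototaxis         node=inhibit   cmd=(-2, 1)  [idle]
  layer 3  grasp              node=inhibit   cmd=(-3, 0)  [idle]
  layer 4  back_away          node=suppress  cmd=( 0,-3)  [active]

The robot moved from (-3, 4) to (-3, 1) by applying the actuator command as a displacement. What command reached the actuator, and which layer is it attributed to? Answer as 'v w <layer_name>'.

0 -3 back_away

displacement = (-3, 1) − (-3, 4) = (0, -3)
L0 escape: active, feeds wire = (0, -3)
L1 align_heading: idle → wire stays (0, -3)
L2 phototaxis: idle → wire stays (0, -3)
L3 grasp: idle → wire stays (0, -3)
L4 back_away: active, suppressor → wire = (0, -3)
actuator = (0, -3) — from layer 4 (back_away)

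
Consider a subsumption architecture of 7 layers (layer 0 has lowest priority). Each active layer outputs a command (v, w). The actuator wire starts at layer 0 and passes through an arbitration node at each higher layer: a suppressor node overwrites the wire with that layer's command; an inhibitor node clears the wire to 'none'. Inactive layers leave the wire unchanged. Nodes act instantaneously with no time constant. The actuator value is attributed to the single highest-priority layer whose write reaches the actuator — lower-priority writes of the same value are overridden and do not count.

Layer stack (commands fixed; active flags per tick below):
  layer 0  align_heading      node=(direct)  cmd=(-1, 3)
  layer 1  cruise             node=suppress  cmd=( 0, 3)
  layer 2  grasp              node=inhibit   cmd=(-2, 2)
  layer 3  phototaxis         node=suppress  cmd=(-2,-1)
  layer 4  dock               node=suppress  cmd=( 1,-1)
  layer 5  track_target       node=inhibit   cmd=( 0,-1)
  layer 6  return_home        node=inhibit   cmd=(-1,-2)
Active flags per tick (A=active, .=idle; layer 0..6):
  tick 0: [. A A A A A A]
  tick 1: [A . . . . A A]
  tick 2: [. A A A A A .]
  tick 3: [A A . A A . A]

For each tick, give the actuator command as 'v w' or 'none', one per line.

tick 0:
  L0 align_heading: idle → wire = none
  L1 cruise: active, suppressor → wire = (0, 3)
  L2 grasp: active, inhibitor → wire = none
  L3 phototaxis: active, suppressor → wire = (-2, -1)
  L4 dock: active, suppressor → wire = (1, -1)
  L5 track_target: active, inhibitor → wire = none
  L6 return_home: active, inhibitor → wire = none
  actuator = none
tick 1:
  L0 align_heading: active, feeds wire = (-1, 3)
  L1 cruise: idle → wire stays (-1, 3)
  L2 grasp: idle → wire stays (-1, 3)
  L3 phototaxis: idle → wire stays (-1, 3)
  L4 dock: idle → wire stays (-1, 3)
  L5 track_target: active, inhibitor → wire = none
  L6 return_home: active, inhibitor → wire = none
  actuator = none
tick 2:
  L0 align_heading: idle → wire = none
  L1 cruise: active, suppressor → wire = (0, 3)
  L2 grasp: active, inhibitor → wire = none
  L3 phototaxis: active, suppressor → wire = (-2, -1)
  L4 dock: active, suppressor → wire = (1, -1)
  L5 track_target: active, inhibitor → wire = none
  L6 return_home: idle → wire stays none
  actuator = none
tick 3:
  L0 align_heading: active, feeds wire = (-1, 3)
  L1 cruise: active, suppressor → wire = (0, 3)
  L2 grasp: idle → wire stays (0, 3)
  L3 phototaxis: active, suppressor → wire = (-2, -1)
  L4 dock: active, suppressor → wire = (1, -1)
  L5 track_target: idle → wire stays (1, -1)
  L6 return_home: active, inhibitor → wire = none
  actuator = none

none
none
none
none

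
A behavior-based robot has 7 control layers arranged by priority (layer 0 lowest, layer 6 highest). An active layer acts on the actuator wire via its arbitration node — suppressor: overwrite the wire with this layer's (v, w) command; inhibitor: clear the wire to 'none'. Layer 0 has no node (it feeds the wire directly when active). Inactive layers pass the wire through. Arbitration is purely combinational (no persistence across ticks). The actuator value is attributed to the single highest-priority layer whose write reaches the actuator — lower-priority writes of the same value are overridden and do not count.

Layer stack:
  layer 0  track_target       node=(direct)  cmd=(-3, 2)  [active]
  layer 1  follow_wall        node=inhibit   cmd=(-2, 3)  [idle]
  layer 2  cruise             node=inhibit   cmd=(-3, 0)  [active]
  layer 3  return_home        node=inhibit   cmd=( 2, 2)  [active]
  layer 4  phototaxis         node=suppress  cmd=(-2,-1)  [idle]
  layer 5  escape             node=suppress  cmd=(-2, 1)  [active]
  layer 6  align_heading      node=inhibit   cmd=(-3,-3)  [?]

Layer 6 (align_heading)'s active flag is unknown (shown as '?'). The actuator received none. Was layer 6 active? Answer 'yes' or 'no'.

If layer 6 is active=yes:
  actuator would be none
If layer 6 is active=no:
  actuator would be (-2, 1)
Observed none, so layer 6 was active.

yes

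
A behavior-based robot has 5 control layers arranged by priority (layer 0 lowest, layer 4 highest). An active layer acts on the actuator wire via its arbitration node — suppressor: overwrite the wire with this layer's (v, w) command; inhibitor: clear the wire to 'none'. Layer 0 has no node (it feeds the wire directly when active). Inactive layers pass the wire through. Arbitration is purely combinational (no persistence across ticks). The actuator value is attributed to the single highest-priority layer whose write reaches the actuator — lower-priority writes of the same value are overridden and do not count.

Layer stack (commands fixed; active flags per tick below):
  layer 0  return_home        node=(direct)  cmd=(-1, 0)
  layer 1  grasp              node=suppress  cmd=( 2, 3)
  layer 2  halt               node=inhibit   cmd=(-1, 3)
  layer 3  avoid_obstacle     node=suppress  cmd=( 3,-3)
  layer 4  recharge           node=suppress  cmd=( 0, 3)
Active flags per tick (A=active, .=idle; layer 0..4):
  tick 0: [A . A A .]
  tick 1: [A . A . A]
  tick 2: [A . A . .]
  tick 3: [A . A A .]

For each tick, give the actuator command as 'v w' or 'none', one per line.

3 -3
0 3
none
3 -3

tick 0:
  layer 0 (return_home) active — direct: (-1, 0)
  layer 1 (grasp) idle — unchanged: (-1, 0)
  layer 2 (halt) active — inhibits: none
  layer 3 (avoid_obstacle) active — suppresses: (3, -3)
  layer 4 (recharge) idle — unchanged: (3, -3)
  → actuator (3, -3)
tick 1:
  layer 0 (return_home) active — direct: (-1, 0)
  layer 1 (grasp) idle — unchanged: (-1, 0)
  layer 2 (halt) active — inhibits: none
  layer 3 (avoid_obstacle) idle — unchanged: none
  layer 4 (recharge) active — suppresses: (0, 3)
  → actuator (0, 3)
tick 2:
  layer 0 (return_home) active — direct: (-1, 0)
  layer 1 (grasp) idle — unchanged: (-1, 0)
  layer 2 (halt) active — inhibits: none
  layer 3 (avoid_obstacle) idle — unchanged: none
  layer 4 (recharge) idle — unchanged: none
  → actuator none
tick 3:
  layer 0 (return_home) active — direct: (-1, 0)
  layer 1 (grasp) idle — unchanged: (-1, 0)
  layer 2 (halt) active — inhibits: none
  layer 3 (avoid_obstacle) active — suppresses: (3, -3)
  layer 4 (recharge) idle — unchanged: (3, -3)
  → actuator (3, -3)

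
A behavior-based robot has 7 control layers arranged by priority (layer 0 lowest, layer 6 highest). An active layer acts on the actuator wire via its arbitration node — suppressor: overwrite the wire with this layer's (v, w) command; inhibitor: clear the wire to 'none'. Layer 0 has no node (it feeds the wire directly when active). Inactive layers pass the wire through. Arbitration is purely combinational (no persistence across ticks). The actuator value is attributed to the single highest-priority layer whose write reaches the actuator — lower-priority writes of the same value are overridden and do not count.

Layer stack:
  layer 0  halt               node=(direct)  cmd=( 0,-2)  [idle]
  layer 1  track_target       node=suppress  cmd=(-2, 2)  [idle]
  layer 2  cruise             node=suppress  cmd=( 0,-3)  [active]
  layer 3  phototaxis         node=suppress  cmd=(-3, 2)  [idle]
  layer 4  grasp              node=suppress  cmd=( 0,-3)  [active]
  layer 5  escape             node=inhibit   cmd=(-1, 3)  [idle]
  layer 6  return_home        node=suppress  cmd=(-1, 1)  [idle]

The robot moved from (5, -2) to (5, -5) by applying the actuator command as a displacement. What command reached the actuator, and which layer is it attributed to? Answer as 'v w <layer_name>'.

0 -3 grasp

displacement = (5, -5) − (5, -2) = (0, -3)
[0] halt off; wire := none
[1] track_target off; pass none
[2] cruise on (suppress); wire := (0, -3)
[3] phototaxis off; pass (0, -3)
[4] grasp on (suppress); wire := (0, -3)
[5] escape off; pass (0, -3)
[6] return_home off; pass (0, -3)
output (0, -3) — from layer 4 (grasp)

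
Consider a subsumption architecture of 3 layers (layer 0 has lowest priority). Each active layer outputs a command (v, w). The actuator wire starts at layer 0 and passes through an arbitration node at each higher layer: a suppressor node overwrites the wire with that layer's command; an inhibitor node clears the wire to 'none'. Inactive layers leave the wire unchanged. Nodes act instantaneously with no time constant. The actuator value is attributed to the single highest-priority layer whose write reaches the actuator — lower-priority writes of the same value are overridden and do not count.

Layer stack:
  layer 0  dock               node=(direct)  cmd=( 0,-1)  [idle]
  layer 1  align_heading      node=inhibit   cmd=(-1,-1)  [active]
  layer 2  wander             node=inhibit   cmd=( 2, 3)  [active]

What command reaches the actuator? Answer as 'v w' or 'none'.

layer 0 (dock) idle — none
layer 1 (align_heading) active — inhibits: none
layer 2 (wander) active — inhibits: none
→ actuator none

none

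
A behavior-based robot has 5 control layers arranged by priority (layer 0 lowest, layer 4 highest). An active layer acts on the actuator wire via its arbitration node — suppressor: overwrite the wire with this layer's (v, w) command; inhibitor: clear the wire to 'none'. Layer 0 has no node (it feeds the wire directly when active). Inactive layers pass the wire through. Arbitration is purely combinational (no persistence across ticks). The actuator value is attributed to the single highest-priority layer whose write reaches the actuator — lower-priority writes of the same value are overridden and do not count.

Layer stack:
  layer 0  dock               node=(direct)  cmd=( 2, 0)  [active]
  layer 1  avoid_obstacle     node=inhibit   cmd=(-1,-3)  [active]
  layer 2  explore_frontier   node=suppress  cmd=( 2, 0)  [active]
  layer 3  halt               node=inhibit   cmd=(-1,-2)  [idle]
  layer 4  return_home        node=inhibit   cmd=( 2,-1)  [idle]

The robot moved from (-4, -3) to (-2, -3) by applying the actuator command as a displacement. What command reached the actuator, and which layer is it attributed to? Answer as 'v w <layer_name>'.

2 0 explore_frontier

displacement = (-2, -3) − (-4, -3) = (2, 0)
[0] dock on; wire := (2, 0)
[1] avoid_obstacle on (inhibit); wire := none
[2] explore_frontier on (suppress); wire := (2, 0)
[3] halt off; pass (2, 0)
[4] return_home off; pass (2, 0)
output (2, 0) — from layer 2 (explore_frontier)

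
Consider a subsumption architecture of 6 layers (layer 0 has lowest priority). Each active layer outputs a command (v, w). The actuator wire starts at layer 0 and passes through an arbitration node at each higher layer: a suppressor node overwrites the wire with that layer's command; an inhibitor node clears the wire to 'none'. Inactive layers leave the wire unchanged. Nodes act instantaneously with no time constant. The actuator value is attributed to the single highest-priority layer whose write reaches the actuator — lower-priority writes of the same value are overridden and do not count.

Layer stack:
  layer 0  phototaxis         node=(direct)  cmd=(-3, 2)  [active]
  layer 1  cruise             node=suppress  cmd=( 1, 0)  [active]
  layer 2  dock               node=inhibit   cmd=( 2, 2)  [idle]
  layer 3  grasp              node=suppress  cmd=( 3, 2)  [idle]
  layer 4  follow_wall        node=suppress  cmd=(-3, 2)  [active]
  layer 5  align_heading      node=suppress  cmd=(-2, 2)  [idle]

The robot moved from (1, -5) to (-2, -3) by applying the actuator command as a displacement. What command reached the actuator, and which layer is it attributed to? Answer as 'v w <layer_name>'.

-3 2 follow_wall

displacement = (-2, -3) − (1, -5) = (-3, 2)
L0 phototaxis: active, feeds wire = (-3, 2)
L1 cruise: active, suppressor → wire = (1, 0)
L2 dock: idle → wire stays (1, 0)
L3 grasp: idle → wire stays (1, 0)
L4 follow_wall: active, suppressor → wire = (-3, 2)
L5 align_heading: idle → wire stays (-3, 2)
actuator = (-3, 2) — from layer 4 (follow_wall)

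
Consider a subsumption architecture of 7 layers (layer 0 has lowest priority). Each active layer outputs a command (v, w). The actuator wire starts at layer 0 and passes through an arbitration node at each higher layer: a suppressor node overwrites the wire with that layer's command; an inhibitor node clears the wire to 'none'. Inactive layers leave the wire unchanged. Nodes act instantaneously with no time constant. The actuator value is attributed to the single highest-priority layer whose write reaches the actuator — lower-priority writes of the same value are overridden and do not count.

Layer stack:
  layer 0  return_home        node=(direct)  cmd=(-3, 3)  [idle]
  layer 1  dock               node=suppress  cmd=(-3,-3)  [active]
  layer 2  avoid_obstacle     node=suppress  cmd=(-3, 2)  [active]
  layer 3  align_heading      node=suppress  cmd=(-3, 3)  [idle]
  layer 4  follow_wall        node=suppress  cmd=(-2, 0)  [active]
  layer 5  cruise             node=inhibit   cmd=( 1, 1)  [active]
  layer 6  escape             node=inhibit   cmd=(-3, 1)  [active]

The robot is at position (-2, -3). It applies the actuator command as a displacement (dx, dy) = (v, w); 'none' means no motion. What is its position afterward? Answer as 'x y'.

-2 -3

layer 0 (return_home) idle — none
layer 1 (dock) active — suppresses: (-3, -3)
layer 2 (avoid_obstacle) active — suppresses: (-3, 2)
layer 3 (align_heading) idle — unchanged: (-3, 2)
layer 4 (follow_wall) active — suppresses: (-2, 0)
layer 5 (cruise) active — inhibits: none
layer 6 (escape) active — inhibits: none
→ actuator none
position: (-2, -3) + none = (-2, -3)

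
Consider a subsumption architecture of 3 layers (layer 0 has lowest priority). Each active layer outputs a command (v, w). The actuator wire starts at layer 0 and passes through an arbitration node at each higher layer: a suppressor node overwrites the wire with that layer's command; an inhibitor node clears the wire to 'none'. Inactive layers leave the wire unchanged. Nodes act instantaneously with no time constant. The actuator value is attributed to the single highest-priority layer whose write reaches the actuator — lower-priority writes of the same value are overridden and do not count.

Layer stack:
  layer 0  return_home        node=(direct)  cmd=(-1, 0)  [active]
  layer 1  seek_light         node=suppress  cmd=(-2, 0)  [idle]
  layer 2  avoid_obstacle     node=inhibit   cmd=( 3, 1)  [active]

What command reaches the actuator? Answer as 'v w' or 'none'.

none

[0] return_home on; wire := (-1, 0)
[1] seek_light off; pass (-1, 0)
[2] avoid_obstacle on (inhibit); wire := none
output none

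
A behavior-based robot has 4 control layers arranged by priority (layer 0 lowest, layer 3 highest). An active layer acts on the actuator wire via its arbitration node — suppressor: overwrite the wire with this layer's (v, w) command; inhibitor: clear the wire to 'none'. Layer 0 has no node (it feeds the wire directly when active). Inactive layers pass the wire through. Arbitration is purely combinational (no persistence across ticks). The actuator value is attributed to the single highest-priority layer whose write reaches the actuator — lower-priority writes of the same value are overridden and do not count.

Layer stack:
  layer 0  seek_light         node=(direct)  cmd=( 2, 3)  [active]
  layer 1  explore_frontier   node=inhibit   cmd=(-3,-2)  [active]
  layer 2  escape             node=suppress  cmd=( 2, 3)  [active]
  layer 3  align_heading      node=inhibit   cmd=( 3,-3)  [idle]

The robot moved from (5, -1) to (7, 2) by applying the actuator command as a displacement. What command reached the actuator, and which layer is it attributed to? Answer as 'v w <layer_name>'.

2 3 escape

displacement = (7, 2) − (5, -1) = (2, 3)
L0 seek_light: active, feeds wire = (2, 3)
L1 explore_frontier: active, inhibitor → wire = none
L2 escape: active, suppressor → wire = (2, 3)
L3 align_heading: idle → wire stays (2, 3)
actuator = (2, 3) — from layer 2 (escape)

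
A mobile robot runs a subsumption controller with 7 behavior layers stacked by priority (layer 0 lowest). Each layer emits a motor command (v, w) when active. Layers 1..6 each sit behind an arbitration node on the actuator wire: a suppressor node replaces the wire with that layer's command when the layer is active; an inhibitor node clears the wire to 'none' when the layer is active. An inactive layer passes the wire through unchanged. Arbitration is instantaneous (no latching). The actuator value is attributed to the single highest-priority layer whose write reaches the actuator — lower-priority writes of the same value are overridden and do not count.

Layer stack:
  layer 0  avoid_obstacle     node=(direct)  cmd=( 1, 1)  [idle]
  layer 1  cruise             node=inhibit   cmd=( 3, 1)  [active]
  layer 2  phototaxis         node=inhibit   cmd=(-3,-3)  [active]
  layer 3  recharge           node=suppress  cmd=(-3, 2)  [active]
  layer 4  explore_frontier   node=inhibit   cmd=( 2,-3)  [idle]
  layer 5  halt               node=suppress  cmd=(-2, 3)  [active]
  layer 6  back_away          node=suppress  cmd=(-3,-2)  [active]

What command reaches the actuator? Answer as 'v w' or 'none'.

-3 -2

[0] avoid_obstacle off; wire := none
[1] cruise on (inhibit); wire := none
[2] phototaxis on (inhibit); wire := none
[3] recharge on (suppress); wire := (-3, 2)
[4] explore_frontier off; pass (-3, 2)
[5] halt on (suppress); wire := (-2, 3)
[6] back_away on (suppress); wire := (-3, -2)
output (-3, -2)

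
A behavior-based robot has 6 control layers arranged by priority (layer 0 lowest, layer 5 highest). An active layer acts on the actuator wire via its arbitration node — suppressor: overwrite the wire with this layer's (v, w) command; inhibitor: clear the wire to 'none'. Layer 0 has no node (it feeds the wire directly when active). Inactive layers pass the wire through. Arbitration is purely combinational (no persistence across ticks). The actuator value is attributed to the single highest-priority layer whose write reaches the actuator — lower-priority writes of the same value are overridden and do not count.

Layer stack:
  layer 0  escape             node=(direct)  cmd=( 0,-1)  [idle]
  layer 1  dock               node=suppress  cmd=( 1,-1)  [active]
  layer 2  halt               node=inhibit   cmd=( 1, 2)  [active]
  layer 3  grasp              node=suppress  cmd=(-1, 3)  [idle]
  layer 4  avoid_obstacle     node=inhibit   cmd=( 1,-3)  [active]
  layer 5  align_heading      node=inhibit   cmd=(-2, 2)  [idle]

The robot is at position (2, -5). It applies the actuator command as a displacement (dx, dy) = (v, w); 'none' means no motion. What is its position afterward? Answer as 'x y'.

2 -5

layer 0 (escape) idle — none
layer 1 (dock) active — suppresses: (1, -1)
layer 2 (halt) active — inhibits: none
layer 3 (grasp) idle — unchanged: none
layer 4 (avoid_obstacle) active — inhibits: none
layer 5 (align_heading) idle — unchanged: none
→ actuator none
position: (2, -5) + none = (2, -5)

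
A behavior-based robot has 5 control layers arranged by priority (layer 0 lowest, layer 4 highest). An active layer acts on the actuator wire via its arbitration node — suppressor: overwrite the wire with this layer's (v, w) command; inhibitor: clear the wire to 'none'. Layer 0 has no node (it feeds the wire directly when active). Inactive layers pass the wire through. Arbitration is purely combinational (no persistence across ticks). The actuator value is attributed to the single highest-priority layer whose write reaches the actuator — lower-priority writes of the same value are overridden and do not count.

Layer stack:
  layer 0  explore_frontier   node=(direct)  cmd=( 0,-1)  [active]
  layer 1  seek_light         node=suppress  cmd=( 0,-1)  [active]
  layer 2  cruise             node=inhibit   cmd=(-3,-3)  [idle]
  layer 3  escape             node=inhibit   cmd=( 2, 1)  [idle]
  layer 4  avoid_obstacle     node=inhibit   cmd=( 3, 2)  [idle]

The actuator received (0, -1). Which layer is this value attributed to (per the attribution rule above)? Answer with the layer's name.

layer 0 (explore_frontier) active — direct: (0, -1)
layer 1 (seek_light) active — suppresses: (0, -1)
layer 2 (cruise) idle — unchanged: (0, -1)
layer 3 (escape) idle — unchanged: (0, -1)
layer 4 (avoid_obstacle) idle — unchanged: (0, -1)
→ actuator (0, -1)
last writer: layer 1 = seek_light

seek_light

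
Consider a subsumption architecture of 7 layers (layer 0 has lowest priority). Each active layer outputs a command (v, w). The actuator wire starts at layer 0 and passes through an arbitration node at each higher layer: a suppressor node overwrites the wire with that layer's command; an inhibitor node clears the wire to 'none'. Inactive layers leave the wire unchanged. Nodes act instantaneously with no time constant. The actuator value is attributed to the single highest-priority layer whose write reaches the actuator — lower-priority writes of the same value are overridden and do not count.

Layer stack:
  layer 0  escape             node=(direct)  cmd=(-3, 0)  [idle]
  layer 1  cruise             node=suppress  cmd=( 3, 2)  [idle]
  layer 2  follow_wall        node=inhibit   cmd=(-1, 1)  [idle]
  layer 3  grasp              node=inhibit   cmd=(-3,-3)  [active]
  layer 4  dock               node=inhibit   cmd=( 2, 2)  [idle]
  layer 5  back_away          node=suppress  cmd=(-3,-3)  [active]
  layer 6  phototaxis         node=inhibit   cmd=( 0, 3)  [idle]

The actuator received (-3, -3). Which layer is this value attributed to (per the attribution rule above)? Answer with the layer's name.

L0 escape: idle → wire = none
L1 cruise: idle → wire stays none
L2 follow_wall: idle → wire stays none
L3 grasp: active, inhibitor → wire = none
L4 dock: idle → wire stays none
L5 back_away: active, suppressor → wire = (-3, -3)
L6 phototaxis: idle → wire stays (-3, -3)
actuator = (-3, -3)
last writer: layer 5 = back_away

back_away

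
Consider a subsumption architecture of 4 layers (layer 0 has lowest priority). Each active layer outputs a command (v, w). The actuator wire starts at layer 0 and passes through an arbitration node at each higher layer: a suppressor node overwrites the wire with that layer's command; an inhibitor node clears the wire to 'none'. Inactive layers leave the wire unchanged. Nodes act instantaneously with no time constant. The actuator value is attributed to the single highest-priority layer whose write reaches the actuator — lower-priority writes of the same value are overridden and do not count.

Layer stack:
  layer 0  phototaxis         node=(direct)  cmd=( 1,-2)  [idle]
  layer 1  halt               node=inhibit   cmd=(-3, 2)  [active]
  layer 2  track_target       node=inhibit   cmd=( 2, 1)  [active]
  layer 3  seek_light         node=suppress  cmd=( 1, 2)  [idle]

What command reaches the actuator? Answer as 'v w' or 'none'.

layer 0 (phototaxis) idle — none
layer 1 (halt) active — inhibits: none
layer 2 (track_target) active — inhibits: none
layer 3 (seek_light) idle — unchanged: none
→ actuator none

none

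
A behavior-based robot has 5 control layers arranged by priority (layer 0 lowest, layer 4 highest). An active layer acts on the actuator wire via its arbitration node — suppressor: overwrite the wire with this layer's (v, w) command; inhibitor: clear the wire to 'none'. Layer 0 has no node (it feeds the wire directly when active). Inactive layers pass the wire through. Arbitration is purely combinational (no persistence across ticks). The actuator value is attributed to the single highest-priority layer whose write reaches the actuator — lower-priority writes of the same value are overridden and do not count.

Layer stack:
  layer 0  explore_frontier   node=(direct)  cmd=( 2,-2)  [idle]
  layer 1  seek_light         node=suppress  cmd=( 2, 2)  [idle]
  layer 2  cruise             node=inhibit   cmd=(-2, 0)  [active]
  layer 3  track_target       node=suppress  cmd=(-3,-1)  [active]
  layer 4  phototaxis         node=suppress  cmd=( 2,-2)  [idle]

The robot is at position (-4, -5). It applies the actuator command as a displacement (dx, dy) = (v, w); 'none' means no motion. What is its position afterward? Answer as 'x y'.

-7 -6

layer 0 (explore_frontier) idle — none
layer 1 (seek_light) idle — unchanged: none
layer 2 (cruise) active — inhibits: none
layer 3 (track_target) active — suppresses: (-3, -1)
layer 4 (phototaxis) idle — unchanged: (-3, -1)
→ actuator (-3, -1)
position: (-4, -5) + (-3, -1) = (-7, -6)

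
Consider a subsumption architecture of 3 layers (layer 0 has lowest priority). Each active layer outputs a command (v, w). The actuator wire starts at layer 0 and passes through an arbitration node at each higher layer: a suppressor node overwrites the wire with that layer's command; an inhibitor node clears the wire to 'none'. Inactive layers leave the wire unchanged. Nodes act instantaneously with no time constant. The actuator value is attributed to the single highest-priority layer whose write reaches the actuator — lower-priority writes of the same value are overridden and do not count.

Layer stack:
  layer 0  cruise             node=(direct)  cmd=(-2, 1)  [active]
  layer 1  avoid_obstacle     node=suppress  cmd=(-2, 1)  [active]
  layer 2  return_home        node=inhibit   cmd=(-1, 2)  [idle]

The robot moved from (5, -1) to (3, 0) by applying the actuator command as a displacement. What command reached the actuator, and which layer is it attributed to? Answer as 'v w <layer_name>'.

displacement = (3, 0) − (5, -1) = (-2, 1)
L0 cruise: active, feeds wire = (-2, 1)
L1 avoid_obstacle: active, suppressor → wire = (-2, 1)
L2 return_home: idle → wire stays (-2, 1)
actuator = (-2, 1) — from layer 1 (avoid_obstacle)

-2 1 avoid_obstacle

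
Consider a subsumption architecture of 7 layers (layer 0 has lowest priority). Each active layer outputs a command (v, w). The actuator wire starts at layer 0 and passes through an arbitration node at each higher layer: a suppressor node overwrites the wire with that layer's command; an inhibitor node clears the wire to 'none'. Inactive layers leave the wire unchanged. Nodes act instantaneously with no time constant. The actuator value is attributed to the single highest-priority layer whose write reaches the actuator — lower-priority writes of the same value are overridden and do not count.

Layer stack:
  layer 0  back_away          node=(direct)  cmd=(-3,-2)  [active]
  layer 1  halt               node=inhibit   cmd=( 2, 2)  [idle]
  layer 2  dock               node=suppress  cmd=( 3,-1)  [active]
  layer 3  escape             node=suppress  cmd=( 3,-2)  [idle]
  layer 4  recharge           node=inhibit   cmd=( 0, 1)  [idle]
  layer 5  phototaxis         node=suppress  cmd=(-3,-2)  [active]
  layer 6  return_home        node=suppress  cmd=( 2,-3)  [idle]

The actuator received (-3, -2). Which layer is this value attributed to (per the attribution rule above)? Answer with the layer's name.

phototaxis

[0] back_away on; wire := (-3, -2)
[1] halt off; pass (-3, -2)
[2] dock on (suppress); wire := (3, -1)
[3] escape off; pass (3, -1)
[4] recharge off; pass (3, -1)
[5] phototaxis on (suppress); wire := (-3, -2)
[6] return_home off; pass (-3, -2)
output (-3, -2)
last writer: layer 5 = phototaxis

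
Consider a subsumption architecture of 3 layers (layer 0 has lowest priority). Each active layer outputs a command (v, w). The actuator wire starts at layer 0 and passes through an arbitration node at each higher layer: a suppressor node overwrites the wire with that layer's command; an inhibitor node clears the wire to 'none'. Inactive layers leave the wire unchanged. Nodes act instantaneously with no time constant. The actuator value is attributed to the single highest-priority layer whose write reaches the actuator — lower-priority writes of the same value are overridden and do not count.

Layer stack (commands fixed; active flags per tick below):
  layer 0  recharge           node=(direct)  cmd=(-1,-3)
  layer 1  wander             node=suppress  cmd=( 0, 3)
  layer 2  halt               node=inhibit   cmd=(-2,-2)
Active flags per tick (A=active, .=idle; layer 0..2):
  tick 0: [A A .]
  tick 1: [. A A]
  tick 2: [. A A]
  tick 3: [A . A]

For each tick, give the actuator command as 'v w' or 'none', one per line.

0 3
none
none
none

tick 0:
  L0 recharge: active, feeds wire = (-1, -3)
  L1 wander: active, suppressor → wire = (0, 3)
  L2 halt: idle → wire stays (0, 3)
  actuator = (0, 3)
tick 1:
  L0 recharge: idle → wire = none
  L1 wander: active, suppressor → wire = (0, 3)
  L2 halt: active, inhibitor → wire = none
  actuator = none
tick 2:
  L0 recharge: idle → wire = none
  L1 wander: active, suppressor → wire = (0, 3)
  L2 halt: active, inhibitor → wire = none
  actuator = none
tick 3:
  L0 recharge: active, feeds wire = (-1, -3)
  L1 wander: idle → wire stays (-1, -3)
  L2 halt: active, inhibitor → wire = none
  actuator = none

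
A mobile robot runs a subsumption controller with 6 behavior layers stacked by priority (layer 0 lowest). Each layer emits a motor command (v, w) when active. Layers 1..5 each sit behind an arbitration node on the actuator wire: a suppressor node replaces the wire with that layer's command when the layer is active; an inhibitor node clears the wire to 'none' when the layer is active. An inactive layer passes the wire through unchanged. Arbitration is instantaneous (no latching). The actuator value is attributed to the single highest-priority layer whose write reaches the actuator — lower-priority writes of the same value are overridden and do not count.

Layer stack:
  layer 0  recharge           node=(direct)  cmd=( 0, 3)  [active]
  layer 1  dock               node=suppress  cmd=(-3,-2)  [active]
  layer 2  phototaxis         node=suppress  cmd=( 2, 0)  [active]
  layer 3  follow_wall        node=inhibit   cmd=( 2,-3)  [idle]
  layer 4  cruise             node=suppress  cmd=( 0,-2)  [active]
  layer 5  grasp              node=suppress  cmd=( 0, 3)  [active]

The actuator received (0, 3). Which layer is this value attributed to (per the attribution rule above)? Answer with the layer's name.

grasp

layer 0 (recharge) active — direct: (0, 3)
layer 1 (dock) active — suppresses: (-3, -2)
layer 2 (phototaxis) active — suppresses: (2, 0)
layer 3 (follow_wall) idle — unchanged: (2, 0)
layer 4 (cruise) active — suppresses: (0, -2)
layer 5 (grasp) active — suppresses: (0, 3)
→ actuator (0, 3)
last writer: layer 5 = grasp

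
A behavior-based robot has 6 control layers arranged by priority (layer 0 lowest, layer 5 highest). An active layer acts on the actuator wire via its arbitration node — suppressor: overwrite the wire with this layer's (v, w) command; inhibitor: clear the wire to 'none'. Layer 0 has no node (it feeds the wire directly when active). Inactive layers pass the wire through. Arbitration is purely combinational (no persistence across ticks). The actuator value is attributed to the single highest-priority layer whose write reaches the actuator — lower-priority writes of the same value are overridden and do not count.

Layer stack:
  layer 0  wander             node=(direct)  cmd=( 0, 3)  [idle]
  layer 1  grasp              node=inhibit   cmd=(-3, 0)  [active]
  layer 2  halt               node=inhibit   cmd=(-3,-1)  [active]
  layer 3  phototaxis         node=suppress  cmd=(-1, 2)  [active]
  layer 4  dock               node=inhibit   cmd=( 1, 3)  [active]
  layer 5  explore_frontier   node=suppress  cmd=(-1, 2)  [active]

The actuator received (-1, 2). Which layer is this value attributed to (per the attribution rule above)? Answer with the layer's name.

[0] wander off; wire := none
[1] grasp on (inhibit); wire := none
[2] halt on (inhibit); wire := none
[3] phototaxis on (suppress); wire := (-1, 2)
[4] dock on (inhibit); wire := none
[5] explore_frontier on (suppress); wire := (-1, 2)
output (-1, 2)
last writer: layer 5 = explore_frontier

explore_frontier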